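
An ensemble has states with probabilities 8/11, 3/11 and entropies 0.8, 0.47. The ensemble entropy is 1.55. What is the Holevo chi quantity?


chi = S(rho) - sum_i p_i * S(rho_i)
Weighted entropy = 8/11 * 0.8 + 3/11 * 0.47
= 0.7100
chi = 1.55 - 0.7100
= 0.8400

0.8400


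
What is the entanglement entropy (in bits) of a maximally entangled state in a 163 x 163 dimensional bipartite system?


For a maximally entangled state in d x d:
S = log2(d) = log2(163)
= 7.3487

7.3487


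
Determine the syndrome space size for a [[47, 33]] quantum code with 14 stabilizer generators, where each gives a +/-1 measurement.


Each stabilizer generator gives a binary (+1 or -1) measurement outcome.
With 14 independent generators:
Total syndromes = 2^14
= 16384

16384


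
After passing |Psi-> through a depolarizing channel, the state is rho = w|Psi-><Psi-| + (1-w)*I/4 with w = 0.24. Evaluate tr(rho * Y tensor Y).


|Psi-> = (|01> - |10>)/sqrt(2)
For the pure Bell state, <Y_A Y_B> = -1 (Bell-state Pauli correlator).
The maximally-mixed part I/4 has tr(I/4 * P tensor P) = 0 for any traceless Pauli P.
So <Y_A Y_B>_rho = w * (-1) + (1 - w) * 0
= 0.24 * (-1)
= -0.2400

-0.2400


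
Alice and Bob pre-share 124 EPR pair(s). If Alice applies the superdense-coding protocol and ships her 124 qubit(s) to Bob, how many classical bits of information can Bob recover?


Superdense coding allows 2 classical bits per shared entangled pair.
124 pair(s) -> 2 * 124 = 248 classical bits

248


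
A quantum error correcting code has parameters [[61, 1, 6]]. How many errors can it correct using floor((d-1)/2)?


Code parameters: [[61, 1, 6]], distance d = 6.
Number of correctable errors = floor((d-1)/2)
= floor((6 - 1)/2)
= floor(5/2)
= 2

2


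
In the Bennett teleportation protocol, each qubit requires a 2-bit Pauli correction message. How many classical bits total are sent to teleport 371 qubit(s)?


Quantum teleportation requires 2 classical bits per qubit teleported.
371 qubit(s) -> 2 * 371 = 742 classical bits

742


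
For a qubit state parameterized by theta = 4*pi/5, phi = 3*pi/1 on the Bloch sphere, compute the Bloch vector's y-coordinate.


theta = 2.5133, phi = 9.4248
r_y = sin(theta)*sin(phi) = 0.5878 * 0.0000
r_y = 0.0000

0.0000


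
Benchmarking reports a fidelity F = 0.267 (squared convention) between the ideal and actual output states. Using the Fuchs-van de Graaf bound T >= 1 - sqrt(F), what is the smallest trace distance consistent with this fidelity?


Fuchs-van de Graaf (squared-fidelity convention): 1 - sqrt(F) <= T <= sqrt(1 - F).
Lower bound: T >= 1 - sqrt(F)
sqrt(F) = sqrt(0.267) = 0.5167
T >= 1 - 0.5167
T >= 0.4833

0.4833


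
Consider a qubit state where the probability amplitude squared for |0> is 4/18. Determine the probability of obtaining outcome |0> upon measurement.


|alpha|^2 = 4/18 = 0.2222
|beta|^2 = 1 - 4/18 = 14/18 = 0.7778
P(|0>) = |alpha|^2 = 0.2222

0.2222


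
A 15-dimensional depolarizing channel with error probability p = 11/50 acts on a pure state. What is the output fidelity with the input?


F = (1-p) + p/d
= (1 - 0.2200) + 0.2200/15
= 0.7800 + 0.0147
= 0.7947

0.7947


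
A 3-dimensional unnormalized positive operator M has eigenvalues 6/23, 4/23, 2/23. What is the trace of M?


tr(M) = sum of eigenvalues
= 6/23 + 4/23 + 2/23
= 12/23
= 0.5217

0.5217


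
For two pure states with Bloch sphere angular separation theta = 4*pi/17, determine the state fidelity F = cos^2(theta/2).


For states separated by angle theta on Bloch sphere:
F = cos^2(theta/2)
theta = 4*pi/17 = 0.7392
theta/2 = 0.3696
cos(theta/2) = 0.9325
F = 0.8695

0.8695


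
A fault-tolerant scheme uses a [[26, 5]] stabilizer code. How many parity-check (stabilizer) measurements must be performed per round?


For an [[n,k]] stabilizer code:
Number of stabilizer generators = n - k
= 26 - 5
= 21

21


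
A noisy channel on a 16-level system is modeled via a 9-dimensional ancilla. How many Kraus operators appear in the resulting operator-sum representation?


Tracing out the environment in an orthonormal basis {|i>_E} gives Kraus operators K_i = <i|_E U |0>_E.
Number of Kraus operators = dim(H_env) = d_env
= 9

9


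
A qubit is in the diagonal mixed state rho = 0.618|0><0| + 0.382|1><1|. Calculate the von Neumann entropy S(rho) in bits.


S = -p*log2(p) - (1-p)*log2(1-p)
p = 0.6180, 1-p = 0.3820
= -0.6180 * log2(0.6180) - 0.3820 * log2(0.3820)
= -(-0.4291) - (-0.5304)
= 0.9594

0.9594


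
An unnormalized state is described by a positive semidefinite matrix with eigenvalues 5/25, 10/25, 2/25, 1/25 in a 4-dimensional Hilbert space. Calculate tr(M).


tr(M) = sum of eigenvalues
= 5/25 + 10/25 + 2/25 + 1/25
= 18/25
= 0.7200

0.7200


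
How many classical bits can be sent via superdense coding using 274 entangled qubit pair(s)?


Superdense coding allows 2 classical bits per shared entangled pair.
274 pair(s) -> 2 * 274 = 548 classical bits

548


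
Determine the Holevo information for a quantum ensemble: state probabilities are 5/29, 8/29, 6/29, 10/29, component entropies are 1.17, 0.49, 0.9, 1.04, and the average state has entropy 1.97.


chi = S(rho) - sum_i p_i * S(rho_i)
Weighted entropy = 5/29 * 1.17 + 8/29 * 0.49 + 6/29 * 0.9 + 10/29 * 1.04
= 0.8817
chi = 1.97 - 0.8817
= 1.0883

1.0883


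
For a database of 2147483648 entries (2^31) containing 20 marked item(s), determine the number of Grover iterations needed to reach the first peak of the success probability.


After j Grover iterations the success probability is P(j) = sin^2((2j+1)*theta), where sin(theta) = sqrt(k/N).
N = 2^31 = 2147483648, k = 20
sin(theta) = sqrt(k/N) = 9.650505555e-05
theta = arcsin(sqrt(k/N)) = 9.65050557e-05 rad
P(j) reaches its first maximum when (2j+1)*theta is as close as possible to pi/2, i.e. j = round(pi/(4*theta) - 1/2).
pi/(4*theta) - 1/2 = 8137.9147
(For comparison, the common estimate pi/4 * sqrt(N/k) = 8138.4147; the exact maximiser is used here.)
Optimal iterations = 8138

8138


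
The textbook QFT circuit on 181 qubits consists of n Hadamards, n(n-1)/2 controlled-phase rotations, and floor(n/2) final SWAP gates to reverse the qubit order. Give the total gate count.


Hadamard gates: 181
Controlled rotations: n*(n-1)/2 = 181*180/2 = 16290
SWAP gates: floor(n/2) = floor(181/2) = 90
Total = 181 + 16290 + 90
= 16561

16561


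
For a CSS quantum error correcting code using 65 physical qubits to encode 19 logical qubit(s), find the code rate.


Code rate R = k/n
= 19/65
= 0.2923

0.2923


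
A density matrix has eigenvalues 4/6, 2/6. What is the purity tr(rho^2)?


tr(rho^2) = sum of eigenvalues squared
= (4/6)^2 + (2/6)^2
= (16 + 4) / 36
= 20/36
= 0.5556

0.5556


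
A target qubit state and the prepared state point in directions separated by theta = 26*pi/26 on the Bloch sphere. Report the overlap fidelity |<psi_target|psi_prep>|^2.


For states separated by angle theta on Bloch sphere:
F = cos^2(theta/2)
theta = 26*pi/26 = 3.1416
theta/2 = 1.5708
cos(theta/2) = 0.0000
F = 0.0000

0.0000


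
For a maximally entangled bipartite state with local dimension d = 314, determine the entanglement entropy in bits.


For a maximally entangled state in d x d:
S = log2(d) = log2(314)
= 8.2946

8.2946


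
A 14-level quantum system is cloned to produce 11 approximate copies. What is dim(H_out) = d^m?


Output space = H^(tensor 11) where dim(H) = 14
dim = 14^11
= 196 (after 2 factors)
= 2744 (after 3 factors)
= 38416 (after 4 factors)
= 537824 (after 5 factors)
= 7529536 (after 6 factors)
= 105413504 (after 7 factors)
= 1475789056 (after 8 factors)
= 20661046784 (after 9 factors)
= 289254654976 (after 10 factors)
= 4049565169664 (after 11 factors)
= 4049565169664

4049565169664


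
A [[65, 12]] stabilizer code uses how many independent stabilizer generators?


For an [[n,k]] stabilizer code:
Number of stabilizer generators = n - k
= 65 - 12
= 53

53


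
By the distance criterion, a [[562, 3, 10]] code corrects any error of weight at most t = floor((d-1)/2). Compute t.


Code parameters: [[562, 3, 10]], distance d = 10.
Number of correctable errors = floor((d-1)/2)
= floor((10 - 1)/2)
= floor(9/2)
= 4

4


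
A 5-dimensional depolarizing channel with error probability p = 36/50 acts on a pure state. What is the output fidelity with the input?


F = (1-p) + p/d
= (1 - 0.7200) + 0.7200/5
= 0.2800 + 0.1440
= 0.4240

0.4240


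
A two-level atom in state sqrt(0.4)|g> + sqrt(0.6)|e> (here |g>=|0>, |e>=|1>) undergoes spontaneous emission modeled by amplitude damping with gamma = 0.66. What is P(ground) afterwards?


For amplitude damping with parameter gamma on state sqrt(a)|0> + sqrt(b)|1>:
alpha^2 = 0.4, beta^2 = 0.6
P(|0>) = alpha^2 + gamma * beta^2
= 0.4 + 0.66 * 0.6
= 0.4 + 0.3960
= 0.7960

0.7960


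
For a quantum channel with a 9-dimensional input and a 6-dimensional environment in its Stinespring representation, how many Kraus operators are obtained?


Tracing out the environment in an orthonormal basis {|i>_E} gives Kraus operators K_i = <i|_E U |0>_E.
Number of Kraus operators = dim(H_env) = d_env
= 6

6


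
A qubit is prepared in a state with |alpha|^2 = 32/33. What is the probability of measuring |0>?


|alpha|^2 = 32/33 = 0.9697
|beta|^2 = 1 - 32/33 = 1/33 = 0.0303
P(|0>) = |alpha|^2 = 0.9697

0.9697


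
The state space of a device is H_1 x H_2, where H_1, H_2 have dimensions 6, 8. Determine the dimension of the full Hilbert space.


dim(H_1 x H_2) = 6 * 8
= 48

48


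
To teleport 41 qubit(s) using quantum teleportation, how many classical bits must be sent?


Quantum teleportation requires 2 classical bits per qubit teleported.
41 qubit(s) -> 2 * 41 = 82 classical bits

82


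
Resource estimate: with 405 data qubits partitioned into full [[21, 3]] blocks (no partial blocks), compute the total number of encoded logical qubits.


Each code block uses 21 physical qubits for 3 logical qubit(s).
Number of complete blocks = floor(405 / 21) = 19
Logical qubits = 19 * 3
= 57

57


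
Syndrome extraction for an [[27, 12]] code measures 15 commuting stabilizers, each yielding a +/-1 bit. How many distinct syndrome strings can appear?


Each stabilizer generator gives a binary (+1 or -1) measurement outcome.
With 15 independent generators:
Total syndromes = 2^15
= 32768

32768


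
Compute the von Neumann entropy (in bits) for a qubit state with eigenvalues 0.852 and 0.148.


S = -p*log2(p) - (1-p)*log2(1-p)
p = 0.8520, 1-p = 0.1480
= -0.8520 * log2(0.8520) - 0.1480 * log2(0.1480)
= -(-0.1969) - (-0.4079)
= 0.6048

0.6048


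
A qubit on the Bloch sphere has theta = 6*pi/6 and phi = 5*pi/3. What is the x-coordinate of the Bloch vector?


theta = 3.1416, phi = 5.2360
r_x = sin(theta)*cos(phi) = 0.0000 * 0.5000
r_x = 0.0000

0.0000


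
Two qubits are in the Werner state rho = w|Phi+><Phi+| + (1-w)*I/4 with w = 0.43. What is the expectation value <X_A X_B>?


|Phi+> = (|00> + |11>)/sqrt(2)
For the pure Bell state, <X_A X_B> = +1 (Bell-state Pauli correlator).
The maximally-mixed part I/4 has tr(I/4 * P tensor P) = 0 for any traceless Pauli P.
So <X_A X_B>_rho = w * (+1) + (1 - w) * 0
= 0.43 * (+1)
= 0.4300

0.4300


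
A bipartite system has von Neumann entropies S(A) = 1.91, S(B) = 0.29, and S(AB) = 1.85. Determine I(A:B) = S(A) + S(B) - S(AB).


I(A:B) = S(A) + S(B) - S(AB)
= 1.91 + 0.29 - 1.85
= 0.3500

0.3500


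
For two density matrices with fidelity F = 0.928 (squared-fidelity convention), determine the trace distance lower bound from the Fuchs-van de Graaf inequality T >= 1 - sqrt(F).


Fuchs-van de Graaf (squared-fidelity convention): 1 - sqrt(F) <= T <= sqrt(1 - F).
Lower bound: T >= 1 - sqrt(F)
sqrt(F) = sqrt(0.928) = 0.9633
T >= 1 - 0.9633
T >= 0.0367

0.0367


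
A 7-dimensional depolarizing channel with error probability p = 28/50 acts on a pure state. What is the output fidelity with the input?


F = (1-p) + p/d
= (1 - 0.5600) + 0.5600/7
= 0.4400 + 0.0800
= 0.5200

0.5200


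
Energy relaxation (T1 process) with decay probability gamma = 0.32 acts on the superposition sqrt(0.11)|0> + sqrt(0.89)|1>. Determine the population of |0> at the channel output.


For amplitude damping with parameter gamma on state sqrt(a)|0> + sqrt(b)|1>:
alpha^2 = 0.11, beta^2 = 0.89
P(|0>) = alpha^2 + gamma * beta^2
= 0.11 + 0.32 * 0.89
= 0.11 + 0.2848
= 0.3948

0.3948


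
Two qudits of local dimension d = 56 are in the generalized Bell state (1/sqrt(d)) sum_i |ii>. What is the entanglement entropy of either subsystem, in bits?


For a maximally entangled state in d x d:
S = log2(d) = log2(56)
= 5.8074

5.8074


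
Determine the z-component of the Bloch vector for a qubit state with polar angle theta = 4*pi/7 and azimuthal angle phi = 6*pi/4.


theta = 1.7952, phi = 4.7124
r_z = cos(theta) = -0.2225

-0.2225


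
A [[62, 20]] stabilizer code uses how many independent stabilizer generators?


For an [[n,k]] stabilizer code:
Number of stabilizer generators = n - k
= 62 - 20
= 42

42


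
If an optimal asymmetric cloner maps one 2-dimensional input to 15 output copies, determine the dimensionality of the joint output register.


Output space = H^(tensor 15) where dim(H) = 2
dim = 2^15
= 4 (after 2 factors)
= 8 (after 3 factors)
= 16 (after 4 factors)
= 32 (after 5 factors)
= 64 (after 6 factors)
= 128 (after 7 factors)
= 256 (after 8 factors)
= 512 (after 9 factors)
= 1024 (after 10 factors)
= 2048 (after 11 factors)
= 4096 (after 12 factors)
= 8192 (after 13 factors)
= 16384 (after 14 factors)
= 32768 (after 15 factors)
= 32768

32768


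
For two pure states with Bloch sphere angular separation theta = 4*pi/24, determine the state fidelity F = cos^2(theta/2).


For states separated by angle theta on Bloch sphere:
F = cos^2(theta/2)
theta = 4*pi/24 = 0.5236
theta/2 = 0.2618
cos(theta/2) = 0.9659
F = 0.9330

0.9330


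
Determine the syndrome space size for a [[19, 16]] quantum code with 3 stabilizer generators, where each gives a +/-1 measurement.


Each stabilizer generator gives a binary (+1 or -1) measurement outcome.
With 3 independent generators:
Total syndromes = 2^3
= 8

8


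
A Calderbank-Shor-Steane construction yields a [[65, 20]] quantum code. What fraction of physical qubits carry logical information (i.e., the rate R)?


Code rate R = k/n
= 20/65
= 0.3077

0.3077


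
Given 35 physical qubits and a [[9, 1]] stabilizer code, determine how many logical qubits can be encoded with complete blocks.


Each code block uses 9 physical qubits for 1 logical qubit(s).
Number of complete blocks = floor(35 / 9) = 3
Logical qubits = 3 * 1
= 3

3


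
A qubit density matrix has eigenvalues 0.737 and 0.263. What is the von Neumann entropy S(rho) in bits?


S = -p*log2(p) - (1-p)*log2(1-p)
p = 0.7370, 1-p = 0.2630
= -0.7370 * log2(0.7370) - 0.2630 * log2(0.2630)
= -(-0.3245) - (-0.5068)
= 0.8312

0.8312


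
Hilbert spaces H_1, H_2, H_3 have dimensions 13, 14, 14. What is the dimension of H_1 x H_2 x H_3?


dim(H_1 x H_2 x H_3) = 13 * 14 * 14
= 182 * 14
= 2548

2548


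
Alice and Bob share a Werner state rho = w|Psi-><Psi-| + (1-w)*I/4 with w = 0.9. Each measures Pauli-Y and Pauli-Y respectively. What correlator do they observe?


|Psi-> = (|01> - |10>)/sqrt(2)
For the pure Bell state, <Y_A Y_B> = -1 (Bell-state Pauli correlator).
The maximally-mixed part I/4 has tr(I/4 * P tensor P) = 0 for any traceless Pauli P.
So <Y_A Y_B>_rho = w * (-1) + (1 - w) * 0
= 0.9 * (-1)
= -0.9000

-0.9000


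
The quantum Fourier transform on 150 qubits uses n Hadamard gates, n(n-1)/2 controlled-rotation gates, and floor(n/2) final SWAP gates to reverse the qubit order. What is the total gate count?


Hadamard gates: 150
Controlled rotations: n*(n-1)/2 = 150*149/2 = 11175
SWAP gates: floor(n/2) = floor(150/2) = 75
Total = 150 + 11175 + 75
= 11400

11400


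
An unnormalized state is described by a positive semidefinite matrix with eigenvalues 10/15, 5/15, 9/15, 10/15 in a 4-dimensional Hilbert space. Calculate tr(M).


tr(M) = sum of eigenvalues
= 10/15 + 5/15 + 9/15 + 10/15
= 34/15
= 2.2667

2.2667


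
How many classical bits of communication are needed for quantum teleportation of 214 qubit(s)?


Quantum teleportation requires 2 classical bits per qubit teleported.
214 qubit(s) -> 2 * 214 = 428 classical bits

428


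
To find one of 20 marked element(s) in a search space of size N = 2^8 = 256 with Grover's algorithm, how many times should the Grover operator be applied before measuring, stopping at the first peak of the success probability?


After j Grover iterations the success probability is P(j) = sin^2((2j+1)*theta), where sin(theta) = sqrt(k/N).
N = 2^8 = 256, k = 20
sin(theta) = sqrt(k/N) = 0.2795084972
theta = arcsin(sqrt(k/N)) = 0.2832821653 rad
P(j) reaches its first maximum when (2j+1)*theta is as close as possible to pi/2, i.e. j = round(pi/(4*theta) - 1/2).
pi/(4*theta) - 1/2 = 2.2725
(For comparison, the common estimate pi/4 * sqrt(N/k) = 2.8099; the exact maximiser is used here.)
Optimal iterations = 2

2


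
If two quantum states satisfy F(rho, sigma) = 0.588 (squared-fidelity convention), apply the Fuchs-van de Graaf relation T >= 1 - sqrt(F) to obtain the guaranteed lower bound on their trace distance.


Fuchs-van de Graaf (squared-fidelity convention): 1 - sqrt(F) <= T <= sqrt(1 - F).
Lower bound: T >= 1 - sqrt(F)
sqrt(F) = sqrt(0.588) = 0.7668
T >= 1 - 0.7668
T >= 0.2332

0.2332


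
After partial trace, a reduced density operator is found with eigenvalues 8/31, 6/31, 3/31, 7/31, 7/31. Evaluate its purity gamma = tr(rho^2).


tr(rho^2) = sum of eigenvalues squared
= (8/31)^2 + (6/31)^2 + (3/31)^2 + (7/31)^2 + (7/31)^2
= (64 + 36 + 9 + 49 + 49) / 961
= 207/961
= 0.2154

0.2154


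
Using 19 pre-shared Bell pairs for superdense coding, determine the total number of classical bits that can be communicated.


Superdense coding allows 2 classical bits per shared entangled pair.
19 pair(s) -> 2 * 19 = 38 classical bits

38


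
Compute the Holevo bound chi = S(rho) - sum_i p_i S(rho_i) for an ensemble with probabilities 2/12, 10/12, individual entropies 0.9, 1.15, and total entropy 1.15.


chi = S(rho) - sum_i p_i * S(rho_i)
Weighted entropy = 2/12 * 0.9 + 10/12 * 1.15
= 1.1083
chi = 1.15 - 1.1083
= 0.0417

0.0417


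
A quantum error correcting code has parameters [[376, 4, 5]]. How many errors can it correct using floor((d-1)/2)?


Code parameters: [[376, 4, 5]], distance d = 5.
Number of correctable errors = floor((d-1)/2)
= floor((5 - 1)/2)
= floor(4/2)
= 2

2


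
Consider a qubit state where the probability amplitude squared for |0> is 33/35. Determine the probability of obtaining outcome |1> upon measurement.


|alpha|^2 = 33/35 = 0.9429
|beta|^2 = 1 - 33/35 = 2/35 = 0.0571
P(|1>) = |beta|^2 = 0.0571

0.0571


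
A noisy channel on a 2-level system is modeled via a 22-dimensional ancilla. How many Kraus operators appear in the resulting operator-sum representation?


Tracing out the environment in an orthonormal basis {|i>_E} gives Kraus operators K_i = <i|_E U |0>_E.
Number of Kraus operators = dim(H_env) = d_env
= 22

22


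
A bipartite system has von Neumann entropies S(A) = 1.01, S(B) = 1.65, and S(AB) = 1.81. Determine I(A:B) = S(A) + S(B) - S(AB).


I(A:B) = S(A) + S(B) - S(AB)
= 1.01 + 1.65 - 1.81
= 0.8500

0.8500


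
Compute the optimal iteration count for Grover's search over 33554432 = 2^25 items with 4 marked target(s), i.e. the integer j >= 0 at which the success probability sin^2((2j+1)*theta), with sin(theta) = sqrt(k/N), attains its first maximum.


After j Grover iterations the success probability is P(j) = sin^2((2j+1)*theta), where sin(theta) = sqrt(k/N).
N = 2^25 = 33554432, k = 4
sin(theta) = sqrt(k/N) = 0.000345266983
theta = arcsin(sqrt(k/N)) = 0.0003452669899 rad
P(j) reaches its first maximum when (2j+1)*theta is as close as possible to pi/2, i.e. j = round(pi/(4*theta) - 1/2).
pi/(4*theta) - 1/2 = 2274.2560
(For comparison, the common estimate pi/4 * sqrt(N/k) = 2274.7561; the exact maximiser is used here.)
Optimal iterations = 2274

2274


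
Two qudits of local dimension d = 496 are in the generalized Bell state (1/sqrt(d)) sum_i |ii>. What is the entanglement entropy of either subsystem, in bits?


For a maximally entangled state in d x d:
S = log2(d) = log2(496)
= 8.9542

8.9542


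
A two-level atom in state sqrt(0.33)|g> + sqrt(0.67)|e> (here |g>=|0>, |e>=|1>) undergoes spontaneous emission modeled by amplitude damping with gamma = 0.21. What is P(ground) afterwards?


For amplitude damping with parameter gamma on state sqrt(a)|0> + sqrt(b)|1>:
alpha^2 = 0.33, beta^2 = 0.67
P(|0>) = alpha^2 + gamma * beta^2
= 0.33 + 0.21 * 0.67
= 0.33 + 0.1407
= 0.4707

0.4707


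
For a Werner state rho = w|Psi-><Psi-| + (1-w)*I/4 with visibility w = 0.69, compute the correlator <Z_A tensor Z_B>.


|Psi-> = (|01> - |10>)/sqrt(2)
For the pure Bell state, <Z_A Z_B> = -1 (Bell-state Pauli correlator).
The maximally-mixed part I/4 has tr(I/4 * P tensor P) = 0 for any traceless Pauli P.
So <Z_A Z_B>_rho = w * (-1) + (1 - w) * 0
= 0.69 * (-1)
= -0.6900

-0.6900


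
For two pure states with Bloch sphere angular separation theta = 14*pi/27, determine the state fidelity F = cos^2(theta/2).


For states separated by angle theta on Bloch sphere:
F = cos^2(theta/2)
theta = 14*pi/27 = 1.6290
theta/2 = 0.8145
cos(theta/2) = 0.6862
F = 0.4709

0.4709


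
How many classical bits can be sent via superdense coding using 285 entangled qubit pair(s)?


Superdense coding allows 2 classical bits per shared entangled pair.
285 pair(s) -> 2 * 285 = 570 classical bits

570


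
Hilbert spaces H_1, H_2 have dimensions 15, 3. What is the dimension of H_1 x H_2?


dim(H_1 x H_2) = 15 * 3
= 45

45


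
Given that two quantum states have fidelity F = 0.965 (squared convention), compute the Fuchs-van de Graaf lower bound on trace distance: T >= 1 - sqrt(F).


Fuchs-van de Graaf (squared-fidelity convention): 1 - sqrt(F) <= T <= sqrt(1 - F).
Lower bound: T >= 1 - sqrt(F)
sqrt(F) = sqrt(0.965) = 0.9823
T >= 1 - 0.9823
T >= 0.0177

0.0177


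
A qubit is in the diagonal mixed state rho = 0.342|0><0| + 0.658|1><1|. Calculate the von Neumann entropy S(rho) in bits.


S = -p*log2(p) - (1-p)*log2(1-p)
p = 0.3420, 1-p = 0.6580
= -0.3420 * log2(0.3420) - 0.6580 * log2(0.6580)
= -(-0.5294) - (-0.3973)
= 0.9267

0.9267


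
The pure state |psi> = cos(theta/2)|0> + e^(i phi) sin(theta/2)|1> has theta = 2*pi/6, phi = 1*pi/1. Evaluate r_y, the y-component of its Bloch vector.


theta = 1.0472, phi = 3.1416
r_y = sin(theta)*sin(phi) = 0.8660 * 0.0000
r_y = 0.0000

0.0000


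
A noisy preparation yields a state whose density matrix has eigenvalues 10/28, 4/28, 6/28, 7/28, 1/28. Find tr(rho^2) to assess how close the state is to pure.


tr(rho^2) = sum of eigenvalues squared
= (10/28)^2 + (4/28)^2 + (6/28)^2 + (7/28)^2 + (1/28)^2
= (100 + 16 + 36 + 49 + 1) / 784
= 202/784
= 0.2577

0.2577


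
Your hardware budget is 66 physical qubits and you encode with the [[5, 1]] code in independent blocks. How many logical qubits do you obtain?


Each code block uses 5 physical qubits for 1 logical qubit(s).
Number of complete blocks = floor(66 / 5) = 13
Logical qubits = 13 * 1
= 13

13


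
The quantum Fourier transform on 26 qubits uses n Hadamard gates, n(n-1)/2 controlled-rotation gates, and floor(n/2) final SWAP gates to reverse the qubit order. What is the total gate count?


Hadamard gates: 26
Controlled rotations: n*(n-1)/2 = 26*25/2 = 325
SWAP gates: floor(n/2) = floor(26/2) = 13
Total = 26 + 325 + 13
= 364

364


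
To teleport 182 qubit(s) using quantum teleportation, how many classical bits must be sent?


Quantum teleportation requires 2 classical bits per qubit teleported.
182 qubit(s) -> 2 * 182 = 364 classical bits

364


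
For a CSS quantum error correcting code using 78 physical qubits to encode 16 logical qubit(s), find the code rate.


Code rate R = k/n
= 16/78
= 0.2051

0.2051


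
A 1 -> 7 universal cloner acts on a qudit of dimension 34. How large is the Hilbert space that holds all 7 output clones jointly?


Output space = H^(tensor 7) where dim(H) = 34
dim = 34^7
= 1156 (after 2 factors)
= 39304 (after 3 factors)
= 1336336 (after 4 factors)
= 45435424 (after 5 factors)
= 1544804416 (after 6 factors)
= 52523350144 (after 7 factors)
= 52523350144

52523350144


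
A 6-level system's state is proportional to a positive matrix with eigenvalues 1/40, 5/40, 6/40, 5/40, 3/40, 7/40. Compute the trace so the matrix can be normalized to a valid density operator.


tr(M) = sum of eigenvalues
= 1/40 + 5/40 + 6/40 + 5/40 + 3/40 + 7/40
= 27/40
= 0.6750

0.6750


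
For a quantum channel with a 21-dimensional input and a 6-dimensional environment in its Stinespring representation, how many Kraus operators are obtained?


Tracing out the environment in an orthonormal basis {|i>_E} gives Kraus operators K_i = <i|_E U |0>_E.
Number of Kraus operators = dim(H_env) = d_env
= 6

6


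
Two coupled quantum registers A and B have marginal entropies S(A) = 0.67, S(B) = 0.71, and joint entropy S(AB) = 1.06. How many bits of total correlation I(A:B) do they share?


I(A:B) = S(A) + S(B) - S(AB)
= 0.67 + 0.71 - 1.06
= 0.3200

0.3200


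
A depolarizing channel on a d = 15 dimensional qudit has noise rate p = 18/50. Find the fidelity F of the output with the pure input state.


F = (1-p) + p/d
= (1 - 0.3600) + 0.3600/15
= 0.6400 + 0.0240
= 0.6640

0.6640


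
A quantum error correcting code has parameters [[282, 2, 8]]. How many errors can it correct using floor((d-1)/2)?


Code parameters: [[282, 2, 8]], distance d = 8.
Number of correctable errors = floor((d-1)/2)
= floor((8 - 1)/2)
= floor(7/2)
= 3

3


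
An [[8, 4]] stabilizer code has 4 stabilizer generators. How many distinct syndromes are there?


Each stabilizer generator gives a binary (+1 or -1) measurement outcome.
With 4 independent generators:
Total syndromes = 2^4
= 16

16


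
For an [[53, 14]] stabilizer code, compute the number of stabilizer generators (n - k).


For an [[n,k]] stabilizer code:
Number of stabilizer generators = n - k
= 53 - 14
= 39

39


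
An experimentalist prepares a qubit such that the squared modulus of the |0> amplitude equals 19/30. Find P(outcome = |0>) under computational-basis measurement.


|alpha|^2 = 19/30 = 0.6333
|beta|^2 = 1 - 19/30 = 11/30 = 0.3667
P(|0>) = |alpha|^2 = 0.6333

0.6333


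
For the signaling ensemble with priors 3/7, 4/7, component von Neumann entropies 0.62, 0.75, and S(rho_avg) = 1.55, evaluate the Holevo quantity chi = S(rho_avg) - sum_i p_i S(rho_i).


chi = S(rho) - sum_i p_i * S(rho_i)
Weighted entropy = 3/7 * 0.62 + 4/7 * 0.75
= 0.6943
chi = 1.55 - 0.6943
= 0.8557

0.8557


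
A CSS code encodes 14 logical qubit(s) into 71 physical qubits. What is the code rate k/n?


Code rate R = k/n
= 14/71
= 0.1972

0.1972


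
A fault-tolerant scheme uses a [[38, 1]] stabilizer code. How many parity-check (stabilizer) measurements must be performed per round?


For an [[n,k]] stabilizer code:
Number of stabilizer generators = n - k
= 38 - 1
= 37

37


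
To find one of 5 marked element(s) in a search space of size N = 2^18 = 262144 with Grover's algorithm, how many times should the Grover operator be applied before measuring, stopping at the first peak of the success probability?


After j Grover iterations the success probability is P(j) = sin^2((2j+1)*theta), where sin(theta) = sqrt(k/N).
N = 2^18 = 262144, k = 5
sin(theta) = sqrt(k/N) = 0.004367320269
theta = arcsin(sqrt(k/N)) = 0.004367334152 rad
P(j) reaches its first maximum when (2j+1)*theta is as close as possible to pi/2, i.e. j = round(pi/(4*theta) - 1/2).
pi/(4*theta) - 1/2 = 179.3347
(For comparison, the common estimate pi/4 * sqrt(N/k) = 179.8353; the exact maximiser is used here.)
Optimal iterations = 179

179


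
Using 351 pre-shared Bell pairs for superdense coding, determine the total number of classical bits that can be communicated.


Superdense coding allows 2 classical bits per shared entangled pair.
351 pair(s) -> 2 * 351 = 702 classical bits

702


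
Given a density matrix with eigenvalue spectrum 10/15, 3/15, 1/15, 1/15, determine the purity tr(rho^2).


tr(rho^2) = sum of eigenvalues squared
= (10/15)^2 + (3/15)^2 + (1/15)^2 + (1/15)^2
= (100 + 9 + 1 + 1) / 225
= 111/225
= 0.4933

0.4933


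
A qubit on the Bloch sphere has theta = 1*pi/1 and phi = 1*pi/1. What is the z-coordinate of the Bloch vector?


theta = 3.1416, phi = 3.1416
r_z = cos(theta) = -1.0000

-1.0000


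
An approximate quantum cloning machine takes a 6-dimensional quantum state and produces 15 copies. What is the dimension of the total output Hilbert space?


Output space = H^(tensor 15) where dim(H) = 6
dim = 6^15
= 36 (after 2 factors)
= 216 (after 3 factors)
= 1296 (after 4 factors)
= 7776 (after 5 factors)
= 46656 (after 6 factors)
= 279936 (after 7 factors)
= 1679616 (after 8 factors)
= 10077696 (after 9 factors)
= 60466176 (after 10 factors)
= 362797056 (after 11 factors)
= 2176782336 (after 12 factors)
= 13060694016 (after 13 factors)
= 78364164096 (after 14 factors)
= 470184984576 (after 15 factors)
= 470184984576

470184984576


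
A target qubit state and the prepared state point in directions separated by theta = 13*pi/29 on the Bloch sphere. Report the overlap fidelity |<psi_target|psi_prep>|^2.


For states separated by angle theta on Bloch sphere:
F = cos^2(theta/2)
theta = 13*pi/29 = 1.4083
theta/2 = 0.7042
cos(theta/2) = 0.7622
F = 0.5809

0.5809


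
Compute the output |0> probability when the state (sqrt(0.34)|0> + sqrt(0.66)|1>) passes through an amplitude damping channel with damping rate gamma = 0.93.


For amplitude damping with parameter gamma on state sqrt(a)|0> + sqrt(b)|1>:
alpha^2 = 0.34, beta^2 = 0.66
P(|0>) = alpha^2 + gamma * beta^2
= 0.34 + 0.93 * 0.66
= 0.34 + 0.6138
= 0.9538

0.9538


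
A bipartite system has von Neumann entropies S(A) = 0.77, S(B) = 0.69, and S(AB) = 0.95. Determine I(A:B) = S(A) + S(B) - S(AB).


I(A:B) = S(A) + S(B) - S(AB)
= 0.77 + 0.69 - 0.95
= 0.5100

0.5100


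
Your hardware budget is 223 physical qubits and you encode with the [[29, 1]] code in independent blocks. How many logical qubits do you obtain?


Each code block uses 29 physical qubits for 1 logical qubit(s).
Number of complete blocks = floor(223 / 29) = 7
Logical qubits = 7 * 1
= 7

7


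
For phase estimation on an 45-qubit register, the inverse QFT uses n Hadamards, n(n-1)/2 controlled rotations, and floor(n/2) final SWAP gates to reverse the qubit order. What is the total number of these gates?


Hadamard gates: 45
Controlled rotations: n*(n-1)/2 = 45*44/2 = 990
SWAP gates: floor(n/2) = floor(45/2) = 22
Total = 45 + 990 + 22
= 1057

1057


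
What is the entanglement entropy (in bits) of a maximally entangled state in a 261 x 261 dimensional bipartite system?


For a maximally entangled state in d x d:
S = log2(d) = log2(261)
= 8.0279

8.0279


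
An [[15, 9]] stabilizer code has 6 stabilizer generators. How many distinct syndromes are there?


Each stabilizer generator gives a binary (+1 or -1) measurement outcome.
With 6 independent generators:
Total syndromes = 2^6
= 64

64


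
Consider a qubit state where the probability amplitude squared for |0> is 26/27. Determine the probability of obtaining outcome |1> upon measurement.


|alpha|^2 = 26/27 = 0.9630
|beta|^2 = 1 - 26/27 = 1/27 = 0.0370
P(|1>) = |beta|^2 = 0.0370

0.0370


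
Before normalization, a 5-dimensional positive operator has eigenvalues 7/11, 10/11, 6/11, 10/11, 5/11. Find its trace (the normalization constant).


tr(M) = sum of eigenvalues
= 7/11 + 10/11 + 6/11 + 10/11 + 5/11
= 38/11
= 3.4545

3.4545


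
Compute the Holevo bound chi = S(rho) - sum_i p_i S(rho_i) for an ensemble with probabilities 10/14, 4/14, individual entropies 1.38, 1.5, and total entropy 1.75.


chi = S(rho) - sum_i p_i * S(rho_i)
Weighted entropy = 10/14 * 1.38 + 4/14 * 1.5
= 1.4143
chi = 1.75 - 1.4143
= 0.3357

0.3357


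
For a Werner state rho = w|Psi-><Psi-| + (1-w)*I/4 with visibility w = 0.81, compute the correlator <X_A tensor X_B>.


|Psi-> = (|01> - |10>)/sqrt(2)
For the pure Bell state, <X_A X_B> = -1 (Bell-state Pauli correlator).
The maximally-mixed part I/4 has tr(I/4 * P tensor P) = 0 for any traceless Pauli P.
So <X_A X_B>_rho = w * (-1) + (1 - w) * 0
= 0.81 * (-1)
= -0.8100

-0.8100


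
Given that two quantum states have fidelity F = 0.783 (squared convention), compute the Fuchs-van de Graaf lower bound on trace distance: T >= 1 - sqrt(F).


Fuchs-van de Graaf (squared-fidelity convention): 1 - sqrt(F) <= T <= sqrt(1 - F).
Lower bound: T >= 1 - sqrt(F)
sqrt(F) = sqrt(0.783) = 0.8849
T >= 1 - 0.8849
T >= 0.1151

0.1151


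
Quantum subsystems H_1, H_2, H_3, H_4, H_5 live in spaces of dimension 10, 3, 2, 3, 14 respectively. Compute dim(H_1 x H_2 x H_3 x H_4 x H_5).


dim(H_1 x H_2 x H_3 x H_4 x H_5) = 10 * 3 * 2 * 3 * 14
= 30 * 2 * 3 * 14
= 60 * 3 * 14
= 180 * 14
= 2520

2520


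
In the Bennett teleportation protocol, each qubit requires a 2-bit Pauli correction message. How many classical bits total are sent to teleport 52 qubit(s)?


Quantum teleportation requires 2 classical bits per qubit teleported.
52 qubit(s) -> 2 * 52 = 104 classical bits

104


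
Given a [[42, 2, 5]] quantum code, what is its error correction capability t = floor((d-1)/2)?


Code parameters: [[42, 2, 5]], distance d = 5.
Number of correctable errors = floor((d-1)/2)
= floor((5 - 1)/2)
= floor(4/2)
= 2

2


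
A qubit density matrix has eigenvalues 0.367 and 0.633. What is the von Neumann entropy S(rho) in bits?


S = -p*log2(p) - (1-p)*log2(1-p)
p = 0.3670, 1-p = 0.6330
= -0.3670 * log2(0.3670) - 0.6330 * log2(0.6330)
= -(-0.5307) - (-0.4176)
= 0.9483

0.9483


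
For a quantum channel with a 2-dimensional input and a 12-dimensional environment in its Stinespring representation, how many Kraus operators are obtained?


Tracing out the environment in an orthonormal basis {|i>_E} gives Kraus operators K_i = <i|_E U |0>_E.
Number of Kraus operators = dim(H_env) = d_env
= 12

12


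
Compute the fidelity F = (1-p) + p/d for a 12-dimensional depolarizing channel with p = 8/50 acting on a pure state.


F = (1-p) + p/d
= (1 - 0.1600) + 0.1600/12
= 0.8400 + 0.0133
= 0.8533

0.8533


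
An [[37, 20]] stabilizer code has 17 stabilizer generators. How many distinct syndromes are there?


Each stabilizer generator gives a binary (+1 or -1) measurement outcome.
With 17 independent generators:
Total syndromes = 2^17
= 131072

131072


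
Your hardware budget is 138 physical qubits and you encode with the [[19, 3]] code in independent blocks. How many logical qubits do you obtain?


Each code block uses 19 physical qubits for 3 logical qubit(s).
Number of complete blocks = floor(138 / 19) = 7
Logical qubits = 7 * 3
= 21

21


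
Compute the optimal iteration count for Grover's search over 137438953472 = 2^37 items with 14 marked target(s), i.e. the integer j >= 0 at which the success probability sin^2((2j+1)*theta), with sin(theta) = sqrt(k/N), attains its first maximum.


After j Grover iterations the success probability is P(j) = sin^2((2j+1)*theta), where sin(theta) = sqrt(k/N).
N = 2^37 = 137438953472, k = 14
sin(theta) = sqrt(k/N) = 1.009274029e-05
theta = arcsin(sqrt(k/N)) = 1.009274029e-05 rad
P(j) reaches its first maximum when (2j+1)*theta is as close as possible to pi/2, i.e. j = round(pi/(4*theta) - 1/2).
pi/(4*theta) - 1/2 = 77817.6287
(For comparison, the common estimate pi/4 * sqrt(N/k) = 77818.1287; the exact maximiser is used here.)
Optimal iterations = 77818

77818


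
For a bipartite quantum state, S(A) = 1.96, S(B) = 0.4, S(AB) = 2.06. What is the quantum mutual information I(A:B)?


I(A:B) = S(A) + S(B) - S(AB)
= 1.96 + 0.4 - 2.06
= 0.3000

0.3000


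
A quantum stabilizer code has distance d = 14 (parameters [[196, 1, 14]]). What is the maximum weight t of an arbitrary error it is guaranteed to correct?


Code parameters: [[196, 1, 14]], distance d = 14.
Number of correctable errors = floor((d-1)/2)
= floor((14 - 1)/2)
= floor(13/2)
= 6

6


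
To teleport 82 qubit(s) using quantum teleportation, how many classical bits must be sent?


Quantum teleportation requires 2 classical bits per qubit teleported.
82 qubit(s) -> 2 * 82 = 164 classical bits

164


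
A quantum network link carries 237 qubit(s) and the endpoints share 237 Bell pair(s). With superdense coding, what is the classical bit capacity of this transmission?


Superdense coding allows 2 classical bits per shared entangled pair.
237 pair(s) -> 2 * 237 = 474 classical bits

474


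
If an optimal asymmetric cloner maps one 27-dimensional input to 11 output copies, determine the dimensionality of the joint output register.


Output space = H^(tensor 11) where dim(H) = 27
dim = 27^11
= 729 (after 2 factors)
= 19683 (after 3 factors)
= 531441 (after 4 factors)
= 14348907 (after 5 factors)
= 387420489 (after 6 factors)
= 10460353203 (after 7 factors)
= 282429536481 (after 8 factors)
= 7625597484987 (after 9 factors)
= 205891132094649 (after 10 factors)
= 5559060566555523 (after 11 factors)
= 5559060566555523

5559060566555523


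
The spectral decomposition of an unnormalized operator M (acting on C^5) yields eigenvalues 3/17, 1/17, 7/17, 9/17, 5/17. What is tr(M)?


tr(M) = sum of eigenvalues
= 3/17 + 1/17 + 7/17 + 9/17 + 5/17
= 25/17
= 1.4706

1.4706


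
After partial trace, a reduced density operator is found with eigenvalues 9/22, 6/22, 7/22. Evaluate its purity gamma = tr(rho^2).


tr(rho^2) = sum of eigenvalues squared
= (9/22)^2 + (6/22)^2 + (7/22)^2
= (81 + 36 + 49) / 484
= 166/484
= 0.3430

0.3430


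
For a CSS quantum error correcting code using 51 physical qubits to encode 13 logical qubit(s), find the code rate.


Code rate R = k/n
= 13/51
= 0.2549

0.2549


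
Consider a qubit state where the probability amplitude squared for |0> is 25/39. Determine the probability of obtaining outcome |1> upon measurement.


|alpha|^2 = 25/39 = 0.6410
|beta|^2 = 1 - 25/39 = 14/39 = 0.3590
P(|1>) = |beta|^2 = 0.3590

0.3590


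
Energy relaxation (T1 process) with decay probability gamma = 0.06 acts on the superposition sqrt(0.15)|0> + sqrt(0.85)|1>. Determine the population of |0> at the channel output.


For amplitude damping with parameter gamma on state sqrt(a)|0> + sqrt(b)|1>:
alpha^2 = 0.15, beta^2 = 0.85
P(|0>) = alpha^2 + gamma * beta^2
= 0.15 + 0.06 * 0.85
= 0.15 + 0.0510
= 0.2010

0.2010


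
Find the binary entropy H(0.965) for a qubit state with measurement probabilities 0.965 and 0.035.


S = -p*log2(p) - (1-p)*log2(1-p)
p = 0.9650, 1-p = 0.0350
= -0.9650 * log2(0.9650) - 0.0350 * log2(0.0350)
= -(-0.0496) - (-0.1693)
= 0.2189

0.2189


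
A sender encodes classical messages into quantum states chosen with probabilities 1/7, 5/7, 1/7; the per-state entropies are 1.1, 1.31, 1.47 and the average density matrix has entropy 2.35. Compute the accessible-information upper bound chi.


chi = S(rho) - sum_i p_i * S(rho_i)
Weighted entropy = 1/7 * 1.1 + 5/7 * 1.31 + 1/7 * 1.47
= 1.3029
chi = 2.35 - 1.3029
= 1.0471

1.0471


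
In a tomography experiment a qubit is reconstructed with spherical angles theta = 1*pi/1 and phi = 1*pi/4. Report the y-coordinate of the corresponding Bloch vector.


theta = 3.1416, phi = 0.7854
r_y = sin(theta)*sin(phi) = 0.0000 * 0.7071
r_y = 0.0000

0.0000


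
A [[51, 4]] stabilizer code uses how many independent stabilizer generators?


For an [[n,k]] stabilizer code:
Number of stabilizer generators = n - k
= 51 - 4
= 47

47
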